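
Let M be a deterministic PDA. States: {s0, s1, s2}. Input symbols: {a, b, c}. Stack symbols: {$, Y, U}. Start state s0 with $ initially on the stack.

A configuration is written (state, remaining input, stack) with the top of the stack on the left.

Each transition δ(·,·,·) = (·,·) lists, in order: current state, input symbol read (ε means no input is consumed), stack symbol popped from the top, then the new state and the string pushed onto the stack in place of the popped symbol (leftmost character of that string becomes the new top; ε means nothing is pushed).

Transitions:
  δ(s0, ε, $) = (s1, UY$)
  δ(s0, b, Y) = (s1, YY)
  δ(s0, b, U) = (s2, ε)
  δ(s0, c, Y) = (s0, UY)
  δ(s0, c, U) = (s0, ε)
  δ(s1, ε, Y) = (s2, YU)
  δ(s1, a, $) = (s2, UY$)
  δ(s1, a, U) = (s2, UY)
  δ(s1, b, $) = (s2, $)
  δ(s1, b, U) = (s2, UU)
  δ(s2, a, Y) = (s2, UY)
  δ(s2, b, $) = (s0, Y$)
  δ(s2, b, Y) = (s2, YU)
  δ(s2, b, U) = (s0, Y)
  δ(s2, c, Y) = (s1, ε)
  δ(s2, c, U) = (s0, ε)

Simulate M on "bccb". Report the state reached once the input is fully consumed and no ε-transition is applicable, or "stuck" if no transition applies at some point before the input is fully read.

(s0, bccb, $)
  ε-move, top $: go to s1, push UY$ → (s1, bccb, UY$)
  read b, top U: go to s2, push UU → (s2, ccb, UUY$)
  read c, top U: go to s0, push ε → (s0, cb, UY$)
  read c, top U: go to s0, push ε → (s0, b, Y$)
  read b, top Y: go to s1, push YY → (s1, ε, YY$)
  ε-move, top Y: go to s2, push YU → (s2, ε, YUY$)
All input consumed; M is in state s2.

s2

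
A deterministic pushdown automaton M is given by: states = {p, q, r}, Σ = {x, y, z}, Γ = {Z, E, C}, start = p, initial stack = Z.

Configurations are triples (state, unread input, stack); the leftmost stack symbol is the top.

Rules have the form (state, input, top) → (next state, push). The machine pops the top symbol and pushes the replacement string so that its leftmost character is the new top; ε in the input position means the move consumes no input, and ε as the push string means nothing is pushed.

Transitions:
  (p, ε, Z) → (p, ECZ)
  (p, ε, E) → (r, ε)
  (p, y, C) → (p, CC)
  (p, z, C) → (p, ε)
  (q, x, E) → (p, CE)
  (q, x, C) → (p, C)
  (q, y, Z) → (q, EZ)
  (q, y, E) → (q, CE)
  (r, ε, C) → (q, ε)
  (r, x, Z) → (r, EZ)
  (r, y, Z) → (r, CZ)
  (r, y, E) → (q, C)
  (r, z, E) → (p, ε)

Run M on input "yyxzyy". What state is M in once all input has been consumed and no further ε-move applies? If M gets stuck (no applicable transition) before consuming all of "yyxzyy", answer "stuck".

(p, yyxzyy, Z)
  ε-move, top Z: go to p, push ECZ → (p, yyxzyy, ECZ)
  ε-move, top E: go to r, push ε → (r, yyxzyy, CZ)
  ε-move, top C: go to q, push ε → (q, yyxzyy, Z)
  read y, top Z: go to q, push EZ → (q, yxzyy, EZ)
  read y, top E: go to q, push CE → (q, xzyy, CEZ)
  read x, top C: go to p, push C → (p, zyy, CEZ)
  read z, top C: go to p, push ε → (p, yy, EZ)
  ε-move, top E: go to r, push ε → (r, yy, Z)
  read y, top Z: go to r, push CZ → (r, y, CZ)
  ε-move, top C: go to q, push ε → (q, y, Z)
  read y, top Z: go to q, push EZ → (q, ε, EZ)
All input consumed; M is in state q.

q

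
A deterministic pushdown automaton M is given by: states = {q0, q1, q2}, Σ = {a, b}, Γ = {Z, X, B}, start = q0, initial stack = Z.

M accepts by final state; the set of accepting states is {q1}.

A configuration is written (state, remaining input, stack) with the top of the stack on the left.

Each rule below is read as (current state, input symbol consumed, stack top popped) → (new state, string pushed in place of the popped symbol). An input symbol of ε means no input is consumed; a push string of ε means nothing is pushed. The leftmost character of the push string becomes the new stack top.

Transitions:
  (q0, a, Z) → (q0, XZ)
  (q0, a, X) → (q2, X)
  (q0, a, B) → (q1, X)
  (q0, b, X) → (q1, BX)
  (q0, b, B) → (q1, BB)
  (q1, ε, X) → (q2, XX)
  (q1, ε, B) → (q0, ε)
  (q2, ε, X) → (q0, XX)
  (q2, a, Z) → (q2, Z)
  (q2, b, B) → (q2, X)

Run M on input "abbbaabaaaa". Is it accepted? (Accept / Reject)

(q0, abbbaabaaaa, Z)
  read a, top Z: go to q0, push XZ → (q0, bbbaabaaaa, XZ)
  read b, top X: go to q1, push BX → (q1, bbaabaaaa, BXZ)
  ε-move, top B: go to q0, push ε → (q0, bbaabaaaa, XZ)
  read b, top X: go to q1, push BX → (q1, baabaaaa, BXZ)
  ε-move, top B: go to q0, push ε → (q0, baabaaaa, XZ)
  read b, top X: go to q1, push BX → (q1, aabaaaa, BXZ)
  ε-move, top B: go to q0, push ε → (q0, aabaaaa, XZ)
  read a, top X: go to q2, push X → (q2, abaaaa, XZ)
  ε-move, top X: go to q0, push XX → (q0, abaaaa, XXZ)
  read a, top X: go to q2, push X → (q2, baaaa, XXZ)
  ε-move, top X: go to q0, push XX → (q0, baaaa, XXXZ)
  read b, top X: go to q1, push BX → (q1, aaaa, BXXXZ)
  ε-move, top B: go to q0, push ε → (q0, aaaa, XXXZ)
  read a, top X: go to q2, push X → (q2, aaa, XXXZ)
  ε-move, top X: go to q0, push XX → (q0, aaa, XXXXZ)
  read a, top X: go to q2, push X → (q2, aa, XXXXZ)
  ε-move, top X: go to q0, push XX → (q0, aa, XXXXXZ)
  read a, top X: go to q2, push X → (q2, a, XXXXXZ)
  ε-move, top X: go to q0, push XX → (q0, a, XXXXXXZ)
  read a, top X: go to q2, push X → (q2, ε, XXXXXXZ)
  ε-move, top X: go to q0, push XX → (q0, ε, XXXXXXXZ)
All input consumed; state q0 ∉ F and no further ε-move applies.

Reject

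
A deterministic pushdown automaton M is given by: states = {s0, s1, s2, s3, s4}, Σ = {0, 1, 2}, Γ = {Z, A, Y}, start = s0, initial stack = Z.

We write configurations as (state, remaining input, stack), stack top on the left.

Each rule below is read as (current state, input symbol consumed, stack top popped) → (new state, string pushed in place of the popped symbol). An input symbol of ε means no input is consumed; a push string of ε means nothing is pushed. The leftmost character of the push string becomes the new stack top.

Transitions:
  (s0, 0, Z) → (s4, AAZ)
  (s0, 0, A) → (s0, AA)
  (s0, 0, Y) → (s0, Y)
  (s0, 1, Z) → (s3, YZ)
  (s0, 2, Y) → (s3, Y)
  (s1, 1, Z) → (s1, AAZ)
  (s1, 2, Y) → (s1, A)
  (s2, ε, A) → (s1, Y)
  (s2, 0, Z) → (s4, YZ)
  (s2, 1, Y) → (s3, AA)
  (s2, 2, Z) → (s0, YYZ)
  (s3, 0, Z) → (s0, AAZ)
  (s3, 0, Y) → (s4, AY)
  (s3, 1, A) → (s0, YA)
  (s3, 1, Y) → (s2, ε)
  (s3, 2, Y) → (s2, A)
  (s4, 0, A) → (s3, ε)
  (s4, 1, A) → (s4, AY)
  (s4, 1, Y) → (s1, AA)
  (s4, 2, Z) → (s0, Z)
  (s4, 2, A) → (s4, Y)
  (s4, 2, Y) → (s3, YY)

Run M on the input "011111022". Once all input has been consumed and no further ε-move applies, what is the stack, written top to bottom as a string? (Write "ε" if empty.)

(s0, 011111022, Z)
  read 0, top Z: go to s4, push AAZ → (s4, 11111022, AAZ)
  read 1, top A: go to s4, push AY → (s4, 1111022, AYAZ)
  read 1, top A: go to s4, push AY → (s4, 111022, AYYAZ)
  read 1, top A: go to s4, push AY → (s4, 11022, AYYYAZ)
  read 1, top A: go to s4, push AY → (s4, 1022, AYYYYAZ)
  read 1, top A: go to s4, push AY → (s4, 022, AYYYYYAZ)
  read 0, top A: go to s3, push ε → (s3, 22, YYYYYAZ)
  read 2, top Y: go to s2, push A → (s2, 2, AYYYYAZ)
  ε-move, top A: go to s1, push Y → (s1, 2, YYYYYAZ)
  read 2, top Y: go to s1, push A → (s1, ε, AYYYYAZ)
All input consumed in state s1 with stack AYYYYAZ.

AYYYYAZ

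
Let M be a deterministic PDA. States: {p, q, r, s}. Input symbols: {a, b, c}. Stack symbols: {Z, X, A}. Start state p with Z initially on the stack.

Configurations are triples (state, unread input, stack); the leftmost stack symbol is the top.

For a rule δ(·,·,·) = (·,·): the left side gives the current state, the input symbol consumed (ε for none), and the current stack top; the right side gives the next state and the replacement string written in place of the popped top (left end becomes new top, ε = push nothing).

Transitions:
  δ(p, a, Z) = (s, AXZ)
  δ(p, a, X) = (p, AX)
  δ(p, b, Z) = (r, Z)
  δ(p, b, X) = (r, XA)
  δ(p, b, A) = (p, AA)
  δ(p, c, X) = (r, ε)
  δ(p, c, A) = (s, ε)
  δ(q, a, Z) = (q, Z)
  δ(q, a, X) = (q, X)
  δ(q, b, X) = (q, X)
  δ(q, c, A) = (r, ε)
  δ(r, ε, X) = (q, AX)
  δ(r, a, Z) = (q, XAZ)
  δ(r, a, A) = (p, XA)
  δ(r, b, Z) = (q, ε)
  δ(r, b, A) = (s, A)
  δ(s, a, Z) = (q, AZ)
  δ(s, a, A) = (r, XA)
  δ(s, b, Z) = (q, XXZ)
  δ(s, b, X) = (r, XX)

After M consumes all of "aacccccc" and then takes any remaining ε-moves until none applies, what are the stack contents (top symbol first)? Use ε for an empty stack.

(p, aacccccc, Z)
  read a, top Z: go to s, push AXZ → (s, acccccc, AXZ)
  read a, top A: go to r, push XA → (r, cccccc, XAXZ)
  ε-move, top X: go to q, push AX → (q, cccccc, AXAXZ)
  read c, top A: go to r, push ε → (r, ccccc, XAXZ)
  ε-move, top X: go to q, push AX → (q, ccccc, AXAXZ)
  read c, top A: go to r, push ε → (r, cccc, XAXZ)
  ε-move, top X: go to q, push AX → (q, cccc, AXAXZ)
  read c, top A: go to r, push ε → (r, ccc, XAXZ)
  ε-move, top X: go to q, push AX → (q, ccc, AXAXZ)
  read c, top A: go to r, push ε → (r, cc, XAXZ)
  ε-move, top X: go to q, push AX → (q, cc, AXAXZ)
  read c, top A: go to r, push ε → (r, c, XAXZ)
  ε-move, top X: go to q, push AX → (q, c, AXAXZ)
  read c, top A: go to r, push ε → (r, ε, XAXZ)
  ε-move, top X: go to q, push AX → (q, ε, AXAXZ)
All input consumed in state q with stack AXAXZ.

AXAXZ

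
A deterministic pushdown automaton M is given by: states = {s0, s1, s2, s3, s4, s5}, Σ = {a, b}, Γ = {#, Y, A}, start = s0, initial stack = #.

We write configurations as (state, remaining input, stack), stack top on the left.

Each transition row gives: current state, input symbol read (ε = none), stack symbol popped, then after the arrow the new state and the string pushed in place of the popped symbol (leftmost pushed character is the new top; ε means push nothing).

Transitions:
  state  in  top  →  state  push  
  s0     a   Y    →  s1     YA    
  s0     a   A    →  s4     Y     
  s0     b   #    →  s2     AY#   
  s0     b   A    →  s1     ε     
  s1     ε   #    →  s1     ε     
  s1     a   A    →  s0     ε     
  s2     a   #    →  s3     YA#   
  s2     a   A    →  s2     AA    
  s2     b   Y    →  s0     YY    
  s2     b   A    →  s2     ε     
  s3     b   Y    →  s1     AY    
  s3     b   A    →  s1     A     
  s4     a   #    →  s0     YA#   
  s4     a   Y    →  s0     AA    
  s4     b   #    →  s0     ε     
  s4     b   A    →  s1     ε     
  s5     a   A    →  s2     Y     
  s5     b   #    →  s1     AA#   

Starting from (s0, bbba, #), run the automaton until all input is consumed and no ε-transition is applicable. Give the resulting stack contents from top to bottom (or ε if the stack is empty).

(s0, bbba, #)
  read b, top #: go to s2, push AY# → (s2, bba, AY#)
  read b, top A: go to s2, push ε → (s2, ba, Y#)
  read b, top Y: go to s0, push YY → (s0, a, YY#)
  read a, top Y: go to s1, push YA → (s1, ε, YAY#)
All input consumed in state s1 with stack YAY#.

YAY#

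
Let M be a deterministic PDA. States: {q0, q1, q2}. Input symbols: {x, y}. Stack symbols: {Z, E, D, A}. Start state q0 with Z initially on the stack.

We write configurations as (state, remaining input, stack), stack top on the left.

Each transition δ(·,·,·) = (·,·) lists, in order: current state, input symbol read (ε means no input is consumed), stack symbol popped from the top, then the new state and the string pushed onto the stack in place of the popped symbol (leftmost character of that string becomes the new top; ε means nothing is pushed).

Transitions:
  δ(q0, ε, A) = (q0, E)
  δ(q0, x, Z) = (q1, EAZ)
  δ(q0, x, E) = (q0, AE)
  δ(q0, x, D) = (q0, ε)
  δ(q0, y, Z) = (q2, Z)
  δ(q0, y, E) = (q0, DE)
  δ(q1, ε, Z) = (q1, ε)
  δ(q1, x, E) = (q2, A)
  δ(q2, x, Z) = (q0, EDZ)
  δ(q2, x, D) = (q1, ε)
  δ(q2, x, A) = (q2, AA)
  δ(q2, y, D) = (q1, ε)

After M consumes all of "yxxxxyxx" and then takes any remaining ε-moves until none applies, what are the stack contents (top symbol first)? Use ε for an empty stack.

EEEEEDZ

(q0, yxxxxyxx, Z) ⊢ (q2, xxxxyxx, Z) ⊢ (q0, xxxyxx, EDZ) ⊢ (q0, xxyxx, AEDZ) ⊢ (q0, xxyxx, EEDZ) ⊢ (q0, xyxx, AEEDZ) ⊢ (q0, xyxx, EEEDZ) ⊢ (q0, yxx, AEEEDZ) ⊢ (q0, yxx, EEEEDZ) ⊢ (q0, xx, DEEEEDZ) ⊢ (q0, x, EEEEDZ) ⊢ (q0, ε, AEEEEDZ) ⊢ (q0, ε, EEEEEDZ)
All input consumed in state q0 with stack EEEEEDZ.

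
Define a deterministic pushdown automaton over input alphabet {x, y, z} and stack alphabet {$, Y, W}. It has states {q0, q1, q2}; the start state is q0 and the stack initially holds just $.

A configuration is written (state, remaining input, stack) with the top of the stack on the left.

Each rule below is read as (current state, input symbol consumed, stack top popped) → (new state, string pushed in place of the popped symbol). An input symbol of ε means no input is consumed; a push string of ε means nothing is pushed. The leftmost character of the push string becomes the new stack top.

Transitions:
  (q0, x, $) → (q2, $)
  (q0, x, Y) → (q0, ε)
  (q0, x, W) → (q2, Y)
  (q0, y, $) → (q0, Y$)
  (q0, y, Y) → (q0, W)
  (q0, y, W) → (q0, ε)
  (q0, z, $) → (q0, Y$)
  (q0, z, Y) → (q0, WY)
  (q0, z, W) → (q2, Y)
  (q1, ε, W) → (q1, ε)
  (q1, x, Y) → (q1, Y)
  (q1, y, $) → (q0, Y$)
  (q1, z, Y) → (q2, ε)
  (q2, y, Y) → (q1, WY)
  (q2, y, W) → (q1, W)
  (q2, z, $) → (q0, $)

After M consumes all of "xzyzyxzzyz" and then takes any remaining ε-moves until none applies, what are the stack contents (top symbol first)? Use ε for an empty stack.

WY$

(q0, xzyzyxzzyz, $)
  read x, top $: go to q2, push $ → (q2, zyzyxzzyz, $)
  read z, top $: go to q0, push $ → (q0, yzyxzzyz, $)
  read y, top $: go to q0, push Y$ → (q0, zyxzzyz, Y$)
  read z, top Y: go to q0, push WY → (q0, yxzzyz, WY$)
  read y, top W: go to q0, push ε → (q0, xzzyz, Y$)
  read x, top Y: go to q0, push ε → (q0, zzyz, $)
  read z, top $: go to q0, push Y$ → (q0, zyz, Y$)
  read z, top Y: go to q0, push WY → (q0, yz, WY$)
  read y, top W: go to q0, push ε → (q0, z, Y$)
  read z, top Y: go to q0, push WY → (q0, ε, WY$)
All input consumed in state q0 with stack WY$.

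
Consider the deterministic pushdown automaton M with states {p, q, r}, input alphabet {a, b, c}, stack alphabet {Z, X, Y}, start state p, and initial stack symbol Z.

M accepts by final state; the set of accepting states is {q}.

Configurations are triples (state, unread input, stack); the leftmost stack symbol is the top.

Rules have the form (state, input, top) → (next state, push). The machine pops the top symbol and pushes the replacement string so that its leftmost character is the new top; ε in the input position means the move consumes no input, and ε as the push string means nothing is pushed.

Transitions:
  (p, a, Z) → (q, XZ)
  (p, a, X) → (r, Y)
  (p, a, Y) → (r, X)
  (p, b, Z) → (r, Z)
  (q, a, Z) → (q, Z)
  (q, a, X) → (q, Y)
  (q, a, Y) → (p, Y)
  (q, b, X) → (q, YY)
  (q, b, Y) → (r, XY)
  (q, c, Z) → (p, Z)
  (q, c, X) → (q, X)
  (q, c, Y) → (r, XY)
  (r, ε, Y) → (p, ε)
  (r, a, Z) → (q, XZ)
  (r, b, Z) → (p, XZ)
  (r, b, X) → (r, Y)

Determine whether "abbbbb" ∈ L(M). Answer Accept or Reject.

(p, abbbbb, Z) ⊢ (q, bbbbb, XZ) ⊢ (q, bbbb, YYZ) ⊢ (r, bbb, XYYZ) ⊢ (r, bb, YYYZ) ⊢ (p, bb, YYZ)
No transition applies at (p, bb, YYZ); input not fully consumed.

Reject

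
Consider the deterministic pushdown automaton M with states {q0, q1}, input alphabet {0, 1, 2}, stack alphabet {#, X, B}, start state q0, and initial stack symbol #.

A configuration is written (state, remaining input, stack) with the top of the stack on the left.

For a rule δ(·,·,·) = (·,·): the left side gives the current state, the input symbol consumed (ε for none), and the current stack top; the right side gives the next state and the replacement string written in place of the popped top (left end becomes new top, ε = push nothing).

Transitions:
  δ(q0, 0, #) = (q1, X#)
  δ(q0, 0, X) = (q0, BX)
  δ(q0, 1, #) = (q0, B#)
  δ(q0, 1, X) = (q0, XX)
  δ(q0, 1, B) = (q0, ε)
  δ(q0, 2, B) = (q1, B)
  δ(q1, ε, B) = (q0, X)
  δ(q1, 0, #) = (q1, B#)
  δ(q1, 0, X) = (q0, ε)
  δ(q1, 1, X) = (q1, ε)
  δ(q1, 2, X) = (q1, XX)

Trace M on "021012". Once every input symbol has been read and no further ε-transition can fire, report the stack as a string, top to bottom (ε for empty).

(q0, 021012, #)
  read 0, top #: go to q1, push X# → (q1, 21012, X#)
  read 2, top X: go to q1, push XX → (q1, 1012, XX#)
  read 1, top X: go to q1, push ε → (q1, 012, X#)
  read 0, top X: go to q0, push ε → (q0, 12, #)
  read 1, top #: go to q0, push B# → (q0, 2, B#)
  read 2, top B: go to q1, push B → (q1, ε, B#)
  ε-move, top B: go to q0, push X → (q0, ε, X#)
All input consumed in state q0 with stack X#.

X#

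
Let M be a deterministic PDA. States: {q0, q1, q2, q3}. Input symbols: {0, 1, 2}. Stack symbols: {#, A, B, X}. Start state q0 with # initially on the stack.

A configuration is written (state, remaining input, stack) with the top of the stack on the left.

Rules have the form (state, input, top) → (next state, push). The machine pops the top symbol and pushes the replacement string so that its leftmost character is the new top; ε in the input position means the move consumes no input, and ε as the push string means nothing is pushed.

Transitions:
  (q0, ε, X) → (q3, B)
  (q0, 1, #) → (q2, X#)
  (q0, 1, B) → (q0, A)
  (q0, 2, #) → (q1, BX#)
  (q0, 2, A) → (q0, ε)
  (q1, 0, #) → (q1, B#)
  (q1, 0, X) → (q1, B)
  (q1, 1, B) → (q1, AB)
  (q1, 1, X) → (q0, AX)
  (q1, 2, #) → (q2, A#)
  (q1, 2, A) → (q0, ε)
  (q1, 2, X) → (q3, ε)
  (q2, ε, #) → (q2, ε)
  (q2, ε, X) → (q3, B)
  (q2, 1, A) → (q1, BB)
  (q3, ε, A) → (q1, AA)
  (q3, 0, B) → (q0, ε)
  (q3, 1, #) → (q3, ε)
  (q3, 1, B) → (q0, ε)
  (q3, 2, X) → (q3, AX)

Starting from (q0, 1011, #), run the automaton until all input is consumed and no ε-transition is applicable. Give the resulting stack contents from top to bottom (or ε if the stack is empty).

#

(q0, 1011, #) ⊢ (q2, 011, X#) ⊢ (q3, 011, B#) ⊢ (q0, 11, #) ⊢ (q2, 1, X#) ⊢ (q3, 1, B#) ⊢ (q0, ε, #)
All input consumed in state q0 with stack #.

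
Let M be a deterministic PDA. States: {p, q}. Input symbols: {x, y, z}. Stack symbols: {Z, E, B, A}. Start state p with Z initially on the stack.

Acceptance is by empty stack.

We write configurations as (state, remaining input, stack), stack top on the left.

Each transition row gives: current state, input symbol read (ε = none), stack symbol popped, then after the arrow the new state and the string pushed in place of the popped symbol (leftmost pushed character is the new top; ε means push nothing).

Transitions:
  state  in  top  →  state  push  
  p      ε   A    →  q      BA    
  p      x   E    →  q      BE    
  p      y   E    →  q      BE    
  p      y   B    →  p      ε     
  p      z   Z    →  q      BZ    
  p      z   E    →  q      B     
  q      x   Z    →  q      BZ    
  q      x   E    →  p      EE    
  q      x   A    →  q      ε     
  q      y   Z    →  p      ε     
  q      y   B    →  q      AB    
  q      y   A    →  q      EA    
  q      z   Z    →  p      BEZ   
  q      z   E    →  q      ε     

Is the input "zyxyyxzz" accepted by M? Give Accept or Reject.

Reject

(p, zyxyyxzz, Z)
  read z, top Z: go to q, push BZ → (q, yxyyxzz, BZ)
  read y, top B: go to q, push AB → (q, xyyxzz, ABZ)
  read x, top A: go to q, push ε → (q, yyxzz, BZ)
  read y, top B: go to q, push AB → (q, yxzz, ABZ)
  read y, top A: go to q, push EA → (q, xzz, EABZ)
  read x, top E: go to p, push EE → (p, zz, EEABZ)
  read z, top E: go to q, push B → (q, z, BEABZ)
No transition applies at (q, z, BEABZ); input not fully consumed.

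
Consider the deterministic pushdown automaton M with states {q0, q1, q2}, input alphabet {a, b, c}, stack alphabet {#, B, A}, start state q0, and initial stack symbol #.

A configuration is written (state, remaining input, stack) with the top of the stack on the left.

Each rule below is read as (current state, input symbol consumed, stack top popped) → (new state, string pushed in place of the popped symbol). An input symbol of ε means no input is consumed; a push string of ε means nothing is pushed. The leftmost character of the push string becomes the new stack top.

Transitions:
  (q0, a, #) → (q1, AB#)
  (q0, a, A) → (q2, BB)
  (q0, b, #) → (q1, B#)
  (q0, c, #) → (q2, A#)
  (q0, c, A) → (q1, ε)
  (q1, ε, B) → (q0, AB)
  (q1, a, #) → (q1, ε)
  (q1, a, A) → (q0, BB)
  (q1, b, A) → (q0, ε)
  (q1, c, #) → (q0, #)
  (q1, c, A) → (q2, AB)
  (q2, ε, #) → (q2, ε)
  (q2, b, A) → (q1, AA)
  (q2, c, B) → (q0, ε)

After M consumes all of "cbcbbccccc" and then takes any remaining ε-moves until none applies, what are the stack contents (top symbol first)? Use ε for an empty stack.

(q0, cbcbbccccc, #)
  read c, top #: go to q2, push A# → (q2, bcbbccccc, A#)
  read b, top A: go to q1, push AA → (q1, cbbccccc, AA#)
  read c, top A: go to q2, push AB → (q2, bbccccc, ABA#)
  read b, top A: go to q1, push AA → (q1, bccccc, AABA#)
  read b, top A: go to q0, push ε → (q0, ccccc, ABA#)
  read c, top A: go to q1, push ε → (q1, cccc, BA#)
  ε-move, top B: go to q0, push AB → (q0, cccc, ABA#)
  read c, top A: go to q1, push ε → (q1, ccc, BA#)
  ε-move, top B: go to q0, push AB → (q0, ccc, ABA#)
  read c, top A: go to q1, push ε → (q1, cc, BA#)
  ε-move, top B: go to q0, push AB → (q0, cc, ABA#)
  read c, top A: go to q1, push ε → (q1, c, BA#)
  ε-move, top B: go to q0, push AB → (q0, c, ABA#)
  read c, top A: go to q1, push ε → (q1, ε, BA#)
  ε-move, top B: go to q0, push AB → (q0, ε, ABA#)
All input consumed in state q0 with stack ABA#.

ABA#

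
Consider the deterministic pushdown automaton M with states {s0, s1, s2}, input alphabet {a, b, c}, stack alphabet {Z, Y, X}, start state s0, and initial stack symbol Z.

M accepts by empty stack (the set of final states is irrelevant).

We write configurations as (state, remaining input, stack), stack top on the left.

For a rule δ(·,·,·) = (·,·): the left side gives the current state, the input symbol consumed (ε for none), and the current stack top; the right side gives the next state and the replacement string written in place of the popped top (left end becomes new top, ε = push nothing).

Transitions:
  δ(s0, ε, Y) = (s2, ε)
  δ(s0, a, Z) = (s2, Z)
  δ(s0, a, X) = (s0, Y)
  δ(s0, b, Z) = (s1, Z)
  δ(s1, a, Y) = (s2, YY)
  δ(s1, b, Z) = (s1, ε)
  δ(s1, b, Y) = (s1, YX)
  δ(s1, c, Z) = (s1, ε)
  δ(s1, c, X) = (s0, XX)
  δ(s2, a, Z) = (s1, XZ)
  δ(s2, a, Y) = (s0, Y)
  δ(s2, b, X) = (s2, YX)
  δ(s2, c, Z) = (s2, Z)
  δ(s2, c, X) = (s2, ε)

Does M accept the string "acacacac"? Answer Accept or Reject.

(s0, acacacac, Z) ⊢ (s2, cacacac, Z) ⊢ (s2, acacac, Z) ⊢ (s1, cacac, XZ) ⊢ (s0, acac, XXZ) ⊢ (s0, cac, YXZ) ⊢ (s2, cac, XZ) ⊢ (s2, ac, Z) ⊢ (s1, c, XZ) ⊢ (s0, ε, XXZ)
All input consumed; stack is XXZ, not empty, and no further ε-move applies.

Reject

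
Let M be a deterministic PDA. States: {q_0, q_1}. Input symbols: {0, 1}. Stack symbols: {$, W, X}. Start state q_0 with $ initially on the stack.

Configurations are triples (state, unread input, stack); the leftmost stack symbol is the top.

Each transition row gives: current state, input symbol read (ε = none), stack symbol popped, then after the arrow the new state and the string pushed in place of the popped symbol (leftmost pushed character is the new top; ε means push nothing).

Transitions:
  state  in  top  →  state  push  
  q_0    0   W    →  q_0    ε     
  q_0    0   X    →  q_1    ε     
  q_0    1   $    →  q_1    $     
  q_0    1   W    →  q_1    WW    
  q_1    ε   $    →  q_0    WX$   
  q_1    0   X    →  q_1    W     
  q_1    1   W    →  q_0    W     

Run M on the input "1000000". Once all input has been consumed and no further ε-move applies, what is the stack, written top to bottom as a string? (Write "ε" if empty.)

WX$

(q_0, 1000000, $) ⊢ (q_1, 000000, $) ⊢ (q_0, 000000, WX$) ⊢ (q_0, 00000, X$) ⊢ (q_1, 0000, $) ⊢ (q_0, 0000, WX$) ⊢ (q_0, 000, X$) ⊢ (q_1, 00, $) ⊢ (q_0, 00, WX$) ⊢ (q_0, 0, X$) ⊢ (q_1, ε, $) ⊢ (q_0, ε, WX$)
All input consumed in state q_0 with stack WX$.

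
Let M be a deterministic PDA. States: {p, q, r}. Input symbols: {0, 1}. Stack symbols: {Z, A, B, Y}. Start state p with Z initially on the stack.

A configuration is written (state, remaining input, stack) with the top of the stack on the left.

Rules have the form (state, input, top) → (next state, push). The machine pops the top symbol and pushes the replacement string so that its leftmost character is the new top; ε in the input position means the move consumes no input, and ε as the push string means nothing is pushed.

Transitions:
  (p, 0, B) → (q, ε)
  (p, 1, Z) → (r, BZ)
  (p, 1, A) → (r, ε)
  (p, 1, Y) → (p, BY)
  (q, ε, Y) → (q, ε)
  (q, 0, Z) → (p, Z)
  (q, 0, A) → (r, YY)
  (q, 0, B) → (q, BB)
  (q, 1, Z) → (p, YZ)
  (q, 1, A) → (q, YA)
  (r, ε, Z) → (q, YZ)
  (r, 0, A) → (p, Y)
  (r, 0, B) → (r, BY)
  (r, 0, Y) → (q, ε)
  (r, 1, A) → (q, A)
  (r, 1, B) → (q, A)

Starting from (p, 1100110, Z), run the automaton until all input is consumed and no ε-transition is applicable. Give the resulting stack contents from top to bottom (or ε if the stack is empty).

(p, 1100110, Z)
  read 1, top Z: go to r, push BZ → (r, 100110, BZ)
  read 1, top B: go to q, push A → (q, 00110, AZ)
  read 0, top A: go to r, push YY → (r, 0110, YYZ)
  read 0, top Y: go to q, push ε → (q, 110, YZ)
  ε-move, top Y: go to q, push ε → (q, 110, Z)
  read 1, top Z: go to p, push YZ → (p, 10, YZ)
  read 1, top Y: go to p, push BY → (p, 0, BYZ)
  read 0, top B: go to q, push ε → (q, ε, YZ)
  ε-move, top Y: go to q, push ε → (q, ε, Z)
All input consumed in state q with stack Z.

Z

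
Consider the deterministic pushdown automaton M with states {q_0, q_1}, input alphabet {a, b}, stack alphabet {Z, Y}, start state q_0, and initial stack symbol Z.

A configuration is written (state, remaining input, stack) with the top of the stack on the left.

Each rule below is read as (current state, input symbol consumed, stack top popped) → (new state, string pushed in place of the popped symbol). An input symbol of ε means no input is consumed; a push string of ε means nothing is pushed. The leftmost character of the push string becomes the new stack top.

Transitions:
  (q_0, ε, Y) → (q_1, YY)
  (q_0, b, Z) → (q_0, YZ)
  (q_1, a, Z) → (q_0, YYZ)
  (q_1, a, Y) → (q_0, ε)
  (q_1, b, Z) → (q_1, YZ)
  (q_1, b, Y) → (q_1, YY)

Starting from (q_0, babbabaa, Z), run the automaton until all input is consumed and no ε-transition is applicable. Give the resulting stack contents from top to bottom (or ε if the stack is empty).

(q_0, babbabaa, Z)
  read b, top Z: go to q_0, push YZ → (q_0, abbabaa, YZ)
  ε-move, top Y: go to q_1, push YY → (q_1, abbabaa, YYZ)
  read a, top Y: go to q_0, push ε → (q_0, bbabaa, YZ)
  ε-move, top Y: go to q_1, push YY → (q_1, bbabaa, YYZ)
  read b, top Y: go to q_1, push YY → (q_1, babaa, YYYZ)
  read b, top Y: go to q_1, push YY → (q_1, abaa, YYYYZ)
  read a, top Y: go to q_0, push ε → (q_0, baa, YYYZ)
  ε-move, top Y: go to q_1, push YY → (q_1, baa, YYYYZ)
  read b, top Y: go to q_1, push YY → (q_1, aa, YYYYYZ)
  read a, top Y: go to q_0, push ε → (q_0, a, YYYYZ)
  ε-move, top Y: go to q_1, push YY → (q_1, a, YYYYYZ)
  read a, top Y: go to q_0, push ε → (q_0, ε, YYYYZ)
  ε-move, top Y: go to q_1, push YY → (q_1, ε, YYYYYZ)
All input consumed in state q_1 with stack YYYYYZ.

YYYYYZ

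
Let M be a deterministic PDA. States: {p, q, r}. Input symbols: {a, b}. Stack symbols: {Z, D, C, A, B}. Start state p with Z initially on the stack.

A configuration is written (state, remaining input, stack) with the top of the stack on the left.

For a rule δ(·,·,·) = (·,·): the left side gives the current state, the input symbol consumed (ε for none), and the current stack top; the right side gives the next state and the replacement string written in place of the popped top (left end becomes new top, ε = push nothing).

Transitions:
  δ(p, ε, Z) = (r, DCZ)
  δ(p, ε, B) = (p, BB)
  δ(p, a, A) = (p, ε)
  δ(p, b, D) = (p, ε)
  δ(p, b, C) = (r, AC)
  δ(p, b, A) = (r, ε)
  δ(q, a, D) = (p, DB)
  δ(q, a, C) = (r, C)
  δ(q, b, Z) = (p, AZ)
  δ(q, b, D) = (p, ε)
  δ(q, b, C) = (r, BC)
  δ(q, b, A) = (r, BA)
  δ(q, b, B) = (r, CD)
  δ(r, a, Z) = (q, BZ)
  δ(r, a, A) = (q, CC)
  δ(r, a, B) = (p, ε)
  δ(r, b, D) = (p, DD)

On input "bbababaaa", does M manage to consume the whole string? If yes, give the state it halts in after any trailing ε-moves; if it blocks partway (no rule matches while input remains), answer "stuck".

(p, bbababaaa, Z) ⊢ (r, bbababaaa, DCZ) ⊢ (p, bababaaa, DDCZ) ⊢ (p, ababaaa, DCZ)
No transition for (p, a, top D); M blocks with input ababaaa remaining.

stuck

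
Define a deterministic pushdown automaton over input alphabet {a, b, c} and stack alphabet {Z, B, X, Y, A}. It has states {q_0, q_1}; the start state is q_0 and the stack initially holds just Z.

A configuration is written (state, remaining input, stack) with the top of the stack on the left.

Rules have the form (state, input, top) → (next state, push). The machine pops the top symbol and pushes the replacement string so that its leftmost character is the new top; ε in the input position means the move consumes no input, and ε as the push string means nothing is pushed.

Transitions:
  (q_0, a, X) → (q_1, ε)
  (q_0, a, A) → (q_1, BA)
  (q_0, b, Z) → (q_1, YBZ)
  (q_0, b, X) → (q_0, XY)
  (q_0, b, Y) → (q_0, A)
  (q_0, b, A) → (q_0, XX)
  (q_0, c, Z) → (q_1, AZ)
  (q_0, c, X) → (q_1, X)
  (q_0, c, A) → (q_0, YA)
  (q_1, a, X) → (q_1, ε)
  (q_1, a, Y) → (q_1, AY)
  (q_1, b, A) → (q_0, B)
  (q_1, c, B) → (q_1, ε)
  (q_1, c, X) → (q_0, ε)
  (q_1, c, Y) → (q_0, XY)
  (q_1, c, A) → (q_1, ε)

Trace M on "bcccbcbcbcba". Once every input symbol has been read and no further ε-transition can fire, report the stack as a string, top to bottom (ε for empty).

BAAAABZ

(q_0, bcccbcbcbcba, Z) ⊢ (q_1, cccbcbcbcba, YBZ) ⊢ (q_0, ccbcbcbcba, XYBZ) ⊢ (q_1, cbcbcbcba, XYBZ) ⊢ (q_0, bcbcbcba, YBZ) ⊢ (q_0, cbcbcba, ABZ) ⊢ (q_0, bcbcba, YABZ) ⊢ (q_0, cbcba, AABZ) ⊢ (q_0, bcba, YAABZ) ⊢ (q_0, cba, AAABZ) ⊢ (q_0, ba, YAAABZ) ⊢ (q_0, a, AAAABZ) ⊢ (q_1, ε, BAAAABZ)
All input consumed in state q_1 with stack BAAAABZ.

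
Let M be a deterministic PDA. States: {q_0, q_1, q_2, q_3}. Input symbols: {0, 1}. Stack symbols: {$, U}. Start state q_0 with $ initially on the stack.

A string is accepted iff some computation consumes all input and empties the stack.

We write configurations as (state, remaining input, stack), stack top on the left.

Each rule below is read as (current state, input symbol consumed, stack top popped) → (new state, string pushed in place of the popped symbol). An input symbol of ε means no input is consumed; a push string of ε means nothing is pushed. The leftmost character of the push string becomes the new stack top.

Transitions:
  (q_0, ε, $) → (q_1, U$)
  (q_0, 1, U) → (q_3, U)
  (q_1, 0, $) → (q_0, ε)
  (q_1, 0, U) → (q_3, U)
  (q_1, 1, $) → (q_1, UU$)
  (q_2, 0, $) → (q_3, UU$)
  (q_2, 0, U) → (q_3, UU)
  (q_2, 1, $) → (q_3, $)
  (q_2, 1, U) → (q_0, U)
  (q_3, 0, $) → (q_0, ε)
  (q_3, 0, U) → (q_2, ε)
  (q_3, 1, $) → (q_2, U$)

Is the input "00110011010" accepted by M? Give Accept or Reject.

Accept

(q_0, 00110011010, $) ⊢ (q_1, 00110011010, U$) ⊢ (q_3, 0110011010, U$) ⊢ (q_2, 110011010, $) ⊢ (q_3, 10011010, $) ⊢ (q_2, 0011010, U$) ⊢ (q_3, 011010, UU$) ⊢ (q_2, 11010, U$) ⊢ (q_0, 1010, U$) ⊢ (q_3, 010, U$) ⊢ (q_2, 10, $) ⊢ (q_3, 0, $) ⊢ (q_0, ε, ε)
All input consumed and the stack is empty.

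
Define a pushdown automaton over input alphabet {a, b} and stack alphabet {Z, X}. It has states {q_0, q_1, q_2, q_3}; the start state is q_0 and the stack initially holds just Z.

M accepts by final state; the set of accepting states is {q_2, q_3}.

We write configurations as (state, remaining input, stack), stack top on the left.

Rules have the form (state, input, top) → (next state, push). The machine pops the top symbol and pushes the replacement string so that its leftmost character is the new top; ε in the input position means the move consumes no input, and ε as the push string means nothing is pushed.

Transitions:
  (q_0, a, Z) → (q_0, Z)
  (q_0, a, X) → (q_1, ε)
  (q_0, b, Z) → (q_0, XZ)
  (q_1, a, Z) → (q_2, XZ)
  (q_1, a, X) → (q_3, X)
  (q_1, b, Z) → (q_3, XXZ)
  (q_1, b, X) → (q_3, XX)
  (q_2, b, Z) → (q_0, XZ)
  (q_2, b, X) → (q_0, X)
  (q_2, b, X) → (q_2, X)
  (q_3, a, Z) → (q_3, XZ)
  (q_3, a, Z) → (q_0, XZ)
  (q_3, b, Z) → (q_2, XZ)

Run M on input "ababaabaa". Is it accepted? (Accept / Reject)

No computation consumes all input and reaches a final state.

Reject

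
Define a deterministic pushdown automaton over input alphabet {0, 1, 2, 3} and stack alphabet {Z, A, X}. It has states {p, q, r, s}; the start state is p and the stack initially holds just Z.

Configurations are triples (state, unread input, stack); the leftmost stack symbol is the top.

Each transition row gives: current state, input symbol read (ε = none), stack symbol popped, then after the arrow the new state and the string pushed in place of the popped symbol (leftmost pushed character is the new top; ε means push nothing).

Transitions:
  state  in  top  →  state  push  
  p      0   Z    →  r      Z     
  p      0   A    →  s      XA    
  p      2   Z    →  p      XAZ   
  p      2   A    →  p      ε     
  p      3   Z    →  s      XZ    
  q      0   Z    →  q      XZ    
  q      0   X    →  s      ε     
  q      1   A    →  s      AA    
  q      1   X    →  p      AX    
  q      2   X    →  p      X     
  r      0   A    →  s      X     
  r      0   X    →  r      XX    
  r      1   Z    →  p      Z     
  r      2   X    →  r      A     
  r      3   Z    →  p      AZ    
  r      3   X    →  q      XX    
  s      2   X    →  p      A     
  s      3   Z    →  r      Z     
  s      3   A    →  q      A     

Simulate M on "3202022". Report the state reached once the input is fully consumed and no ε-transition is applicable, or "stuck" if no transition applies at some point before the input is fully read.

(p, 3202022, Z)
  read 3, top Z: go to s, push XZ → (s, 202022, XZ)
  read 2, top X: go to p, push A → (p, 02022, AZ)
  read 0, top A: go to s, push XA → (s, 2022, XAZ)
  read 2, top X: go to p, push A → (p, 022, AAZ)
  read 0, top A: go to s, push XA → (s, 22, XAAZ)
  read 2, top X: go to p, push A → (p, 2, AAAZ)
  read 2, top A: go to p, push ε → (p, ε, AAZ)
All input consumed; M is in state p.

p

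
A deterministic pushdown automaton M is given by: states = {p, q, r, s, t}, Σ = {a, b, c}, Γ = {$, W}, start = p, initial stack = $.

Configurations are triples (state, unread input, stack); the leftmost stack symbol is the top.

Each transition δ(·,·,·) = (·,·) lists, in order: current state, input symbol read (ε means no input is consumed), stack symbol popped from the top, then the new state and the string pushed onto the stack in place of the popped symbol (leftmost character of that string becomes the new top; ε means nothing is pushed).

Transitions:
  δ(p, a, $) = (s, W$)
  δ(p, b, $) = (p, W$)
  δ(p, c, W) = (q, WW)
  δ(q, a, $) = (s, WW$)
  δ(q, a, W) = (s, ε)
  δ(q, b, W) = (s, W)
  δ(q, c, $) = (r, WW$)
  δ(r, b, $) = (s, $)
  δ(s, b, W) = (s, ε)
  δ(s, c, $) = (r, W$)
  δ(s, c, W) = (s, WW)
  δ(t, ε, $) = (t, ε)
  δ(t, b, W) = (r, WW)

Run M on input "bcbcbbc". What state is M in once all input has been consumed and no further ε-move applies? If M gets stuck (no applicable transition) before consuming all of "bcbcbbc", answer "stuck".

(p, bcbcbbc, $) ⊢ (p, cbcbbc, W$) ⊢ (q, bcbbc, WW$) ⊢ (s, cbbc, WW$) ⊢ (s, bbc, WWW$) ⊢ (s, bc, WW$) ⊢ (s, c, W$) ⊢ (s, ε, WW$)
All input consumed; M is in state s.

s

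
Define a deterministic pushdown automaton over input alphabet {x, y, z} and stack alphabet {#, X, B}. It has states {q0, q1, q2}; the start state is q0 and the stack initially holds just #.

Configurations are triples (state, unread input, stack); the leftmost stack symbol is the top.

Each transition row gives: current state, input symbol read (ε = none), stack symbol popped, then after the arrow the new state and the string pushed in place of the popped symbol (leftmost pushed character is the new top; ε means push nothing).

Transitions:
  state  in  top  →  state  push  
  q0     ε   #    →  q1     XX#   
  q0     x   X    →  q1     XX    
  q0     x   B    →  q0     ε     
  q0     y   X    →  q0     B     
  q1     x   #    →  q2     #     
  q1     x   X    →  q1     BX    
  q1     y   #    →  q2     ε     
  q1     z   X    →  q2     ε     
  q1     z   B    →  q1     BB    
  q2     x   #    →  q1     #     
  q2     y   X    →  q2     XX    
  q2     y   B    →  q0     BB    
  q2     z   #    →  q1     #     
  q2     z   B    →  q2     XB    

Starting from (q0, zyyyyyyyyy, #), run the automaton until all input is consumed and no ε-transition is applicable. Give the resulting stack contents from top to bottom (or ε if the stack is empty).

(q0, zyyyyyyyyy, #)
  ε-move, top #: go to q1, push XX# → (q1, zyyyyyyyyy, XX#)
  read z, top X: go to q2, push ε → (q2, yyyyyyyyy, X#)
  read y, top X: go to q2, push XX → (q2, yyyyyyyy, XX#)
  read y, top X: go to q2, push XX → (q2, yyyyyyy, XXX#)
  read y, top X: go to q2, push XX → (q2, yyyyyy, XXXX#)
  read y, top X: go to q2, push XX → (q2, yyyyy, XXXXX#)
  read y, top X: go to q2, push XX → (q2, yyyy, XXXXXX#)
  read y, top X: go to q2, push XX → (q2, yyy, XXXXXXX#)
  read y, top X: go to q2, push XX → (q2, yy, XXXXXXXX#)
  read y, top X: go to q2, push XX → (q2, y, XXXXXXXXX#)
  read y, top X: go to q2, push XX → (q2, ε, XXXXXXXXXX#)
All input consumed in state q2 with stack XXXXXXXXXX#.

XXXXXXXXXX#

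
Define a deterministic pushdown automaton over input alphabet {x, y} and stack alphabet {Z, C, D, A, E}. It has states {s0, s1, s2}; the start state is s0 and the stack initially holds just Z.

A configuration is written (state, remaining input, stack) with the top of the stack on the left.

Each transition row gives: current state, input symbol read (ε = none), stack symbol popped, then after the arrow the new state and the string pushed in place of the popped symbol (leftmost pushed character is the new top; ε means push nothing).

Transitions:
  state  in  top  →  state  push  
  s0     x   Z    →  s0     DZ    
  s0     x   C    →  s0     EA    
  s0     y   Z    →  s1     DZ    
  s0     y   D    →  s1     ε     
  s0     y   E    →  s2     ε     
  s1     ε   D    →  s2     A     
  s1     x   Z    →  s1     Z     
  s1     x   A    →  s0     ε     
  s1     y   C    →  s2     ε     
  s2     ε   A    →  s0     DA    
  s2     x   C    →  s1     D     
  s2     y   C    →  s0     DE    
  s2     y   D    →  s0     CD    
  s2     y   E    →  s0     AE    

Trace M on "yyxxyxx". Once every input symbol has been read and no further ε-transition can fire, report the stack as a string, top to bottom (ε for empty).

Z

(s0, yyxxyxx, Z)
  read y, top Z: go to s1, push DZ → (s1, yxxyxx, DZ)
  ε-move, top D: go to s2, push A → (s2, yxxyxx, AZ)
  ε-move, top A: go to s0, push DA → (s0, yxxyxx, DAZ)
  read y, top D: go to s1, push ε → (s1, xxyxx, AZ)
  read x, top A: go to s0, push ε → (s0, xyxx, Z)
  read x, top Z: go to s0, push DZ → (s0, yxx, DZ)
  read y, top D: go to s1, push ε → (s1, xx, Z)
  read x, top Z: go to s1, push Z → (s1, x, Z)
  read x, top Z: go to s1, push Z → (s1, ε, Z)
All input consumed in state s1 with stack Z.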